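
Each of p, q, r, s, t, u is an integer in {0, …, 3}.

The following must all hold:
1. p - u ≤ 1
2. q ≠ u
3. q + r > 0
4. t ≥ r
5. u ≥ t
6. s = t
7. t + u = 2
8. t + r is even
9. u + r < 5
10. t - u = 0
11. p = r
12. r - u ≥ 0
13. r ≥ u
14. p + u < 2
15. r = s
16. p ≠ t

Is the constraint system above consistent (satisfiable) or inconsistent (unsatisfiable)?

From constraints 6, 11, and 15, p = r = s = t, so p = t. But constraint 16 says p ≠ t. Contradiction.

Unsatisfiable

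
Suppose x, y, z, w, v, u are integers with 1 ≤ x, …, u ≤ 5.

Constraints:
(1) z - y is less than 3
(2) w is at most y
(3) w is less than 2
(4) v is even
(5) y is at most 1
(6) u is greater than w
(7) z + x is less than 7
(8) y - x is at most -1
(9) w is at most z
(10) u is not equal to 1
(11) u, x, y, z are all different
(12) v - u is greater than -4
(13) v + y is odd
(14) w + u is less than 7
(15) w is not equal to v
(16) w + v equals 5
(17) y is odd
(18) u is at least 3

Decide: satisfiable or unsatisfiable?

Satisfiable

The assignment x = 3, y = 1, z = 2, w = 1, v = 4, u = 5 works:
  constraint 1 holds since z - y = 1.
  constraint 7 holds since z + x = 5.
  constraint 8 holds since y - x = -2.
The rest check out directly.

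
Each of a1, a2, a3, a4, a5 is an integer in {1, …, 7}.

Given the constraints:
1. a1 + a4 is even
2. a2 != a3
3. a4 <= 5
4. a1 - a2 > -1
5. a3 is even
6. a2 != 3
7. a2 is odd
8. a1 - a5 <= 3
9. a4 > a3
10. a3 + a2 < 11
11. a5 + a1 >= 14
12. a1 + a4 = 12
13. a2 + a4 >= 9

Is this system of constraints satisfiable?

One satisfying assignment is a1 = 7, a2 = 7, a3 = 2, a4 = 5, a5 = 7.
For the less obvious constraints — constraint 4: a1 - a2 = 0; constraint 8: a1 - a5 = 0; constraint 10: a3 + a2 = 9 — and the others hold by inspection.

Satisfiable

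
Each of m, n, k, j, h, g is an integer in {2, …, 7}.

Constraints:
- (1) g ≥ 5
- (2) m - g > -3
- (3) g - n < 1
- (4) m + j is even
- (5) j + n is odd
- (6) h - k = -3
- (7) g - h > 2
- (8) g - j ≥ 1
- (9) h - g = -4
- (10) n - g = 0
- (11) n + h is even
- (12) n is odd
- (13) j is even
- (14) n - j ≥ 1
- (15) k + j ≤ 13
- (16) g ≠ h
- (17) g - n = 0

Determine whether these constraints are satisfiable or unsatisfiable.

Setting (m, n, k, j, h, g) = (6, 7, 6, 6, 3, 7) satisfies everything: constraint 2: m - g = -1; constraint 3: g - n = 0, and the others follow.

Satisfiable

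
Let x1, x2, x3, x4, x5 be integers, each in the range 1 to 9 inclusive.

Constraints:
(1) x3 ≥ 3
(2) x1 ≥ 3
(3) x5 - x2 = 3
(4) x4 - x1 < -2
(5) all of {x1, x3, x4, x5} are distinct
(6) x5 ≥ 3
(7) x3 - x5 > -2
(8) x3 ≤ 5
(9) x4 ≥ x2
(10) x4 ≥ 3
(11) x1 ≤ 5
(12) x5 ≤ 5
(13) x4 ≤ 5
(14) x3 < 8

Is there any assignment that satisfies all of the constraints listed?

Unsatisfiable

Constraints 1, 2, 6, 8, 10, 11, 12, and 13 confine each of x1, x3, x4, x5 to the 3 values {3, …, 5}.
Constraint 5 requires all 4 of them to be distinct, but only 3 values are available — impossible by the pigeonhole principle.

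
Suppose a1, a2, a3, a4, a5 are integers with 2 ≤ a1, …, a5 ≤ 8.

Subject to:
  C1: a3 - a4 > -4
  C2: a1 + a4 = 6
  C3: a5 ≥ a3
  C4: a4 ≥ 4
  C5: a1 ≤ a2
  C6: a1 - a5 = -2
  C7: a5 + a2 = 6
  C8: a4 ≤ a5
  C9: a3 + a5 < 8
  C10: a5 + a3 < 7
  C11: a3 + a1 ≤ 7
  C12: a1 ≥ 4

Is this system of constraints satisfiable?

Unsatisfiable

From constraints 4 and 8: a5 ≥ a4 ≥ 4. From constraints 5 and 12: a2 ≥ a1 ≥ 4. Hence a5 + a2 ≥ 8. But constraint 7 requires a5 + a2 = 6, and 6 < 8. Contradiction.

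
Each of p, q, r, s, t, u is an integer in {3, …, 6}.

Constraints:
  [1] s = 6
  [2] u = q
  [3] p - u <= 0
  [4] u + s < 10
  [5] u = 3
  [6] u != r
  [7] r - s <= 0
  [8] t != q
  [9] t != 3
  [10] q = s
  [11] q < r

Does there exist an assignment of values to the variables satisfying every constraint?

Unsatisfiable

Constraint 5 fixes u = 3 and constraint 1 fixes s = 6. Constraints 2 and 10 give u = q = s, so u = s. But 3 ≠ 6 — contradiction.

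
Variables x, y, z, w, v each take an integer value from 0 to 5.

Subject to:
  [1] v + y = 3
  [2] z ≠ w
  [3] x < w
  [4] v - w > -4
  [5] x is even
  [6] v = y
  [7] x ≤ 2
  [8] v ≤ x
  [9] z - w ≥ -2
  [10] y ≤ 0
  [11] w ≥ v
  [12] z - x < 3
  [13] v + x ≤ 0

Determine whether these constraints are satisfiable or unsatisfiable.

Unsatisfiable

From constraints 7 and 8: v ≤ x ≤ 2. From constraint 10: y ≤ 0. Hence v + y ≤ 2. But constraint 1 requires v + y = 3, and 3 > 2. Contradiction.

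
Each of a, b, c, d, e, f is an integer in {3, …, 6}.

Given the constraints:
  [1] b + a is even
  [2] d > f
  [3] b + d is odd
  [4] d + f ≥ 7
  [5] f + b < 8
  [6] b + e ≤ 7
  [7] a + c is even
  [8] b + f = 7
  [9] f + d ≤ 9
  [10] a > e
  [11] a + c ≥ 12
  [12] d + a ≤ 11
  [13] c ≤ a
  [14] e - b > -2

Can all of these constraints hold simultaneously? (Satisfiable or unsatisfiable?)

Setting (a, b, c, d, e, f) = (6, 4, 6, 5, 3, 3) satisfies everything: constraint 4: d + f = 8; constraint 5: f + b = 7; constraint 6: b + e = 7, and the others follow.

Satisfiable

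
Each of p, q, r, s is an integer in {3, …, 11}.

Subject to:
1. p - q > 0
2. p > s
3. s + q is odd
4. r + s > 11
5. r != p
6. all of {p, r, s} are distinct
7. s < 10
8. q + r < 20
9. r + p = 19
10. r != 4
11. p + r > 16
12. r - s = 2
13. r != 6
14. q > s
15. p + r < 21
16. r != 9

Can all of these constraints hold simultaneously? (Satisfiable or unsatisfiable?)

Satisfiable

Setting (p, q, r, s) = (11, 9, 8, 6) satisfies everything: constraint 1: p - q = 2; constraint 4: r + s = 14; constraint 8: q + r = 17, and the others follow.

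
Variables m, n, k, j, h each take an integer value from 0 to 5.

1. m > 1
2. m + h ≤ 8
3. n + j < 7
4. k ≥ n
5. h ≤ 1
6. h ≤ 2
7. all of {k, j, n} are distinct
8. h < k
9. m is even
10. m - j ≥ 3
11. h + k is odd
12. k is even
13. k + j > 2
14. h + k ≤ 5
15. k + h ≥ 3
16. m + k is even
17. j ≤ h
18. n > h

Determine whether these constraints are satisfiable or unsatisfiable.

Satisfiable

Try m = 4, n = 3, k = 4, j = 1, h = 1.
Check constraint 2: m + h = 5; constraint 3: n + j = 4; constraint 10: m - j = 3. The remaining constraints are straightforward to verify.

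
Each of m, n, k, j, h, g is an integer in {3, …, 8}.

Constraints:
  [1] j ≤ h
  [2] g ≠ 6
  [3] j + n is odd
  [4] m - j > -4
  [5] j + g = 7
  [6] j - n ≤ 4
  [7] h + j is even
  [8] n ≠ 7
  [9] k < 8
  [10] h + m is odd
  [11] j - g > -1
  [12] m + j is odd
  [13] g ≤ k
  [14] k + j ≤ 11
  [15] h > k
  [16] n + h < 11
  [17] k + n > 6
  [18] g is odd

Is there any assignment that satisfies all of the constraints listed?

Satisfiable

Setting (m, n, k, j, h, g) = (3, 3, 4, 4, 6, 3) satisfies everything: constraint 4: m - j = -1; constraint 5: j + g = 7, and the others follow.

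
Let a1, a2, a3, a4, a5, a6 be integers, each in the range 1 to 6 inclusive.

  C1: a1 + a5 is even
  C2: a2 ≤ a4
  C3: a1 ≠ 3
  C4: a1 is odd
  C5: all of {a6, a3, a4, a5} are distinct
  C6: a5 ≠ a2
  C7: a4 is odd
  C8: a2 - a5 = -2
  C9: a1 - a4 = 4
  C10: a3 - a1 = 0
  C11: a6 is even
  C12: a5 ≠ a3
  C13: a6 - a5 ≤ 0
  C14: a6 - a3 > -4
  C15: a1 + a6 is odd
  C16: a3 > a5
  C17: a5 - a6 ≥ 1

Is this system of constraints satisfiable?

Try a1 = 5, a2 = 1, a3 = 5, a4 = 1, a5 = 3, a6 = 2.
Check constraint 8: a2 - a5 = -2; constraint 9: a1 - a4 = 4. The remaining constraints are straightforward to verify.

Satisfiable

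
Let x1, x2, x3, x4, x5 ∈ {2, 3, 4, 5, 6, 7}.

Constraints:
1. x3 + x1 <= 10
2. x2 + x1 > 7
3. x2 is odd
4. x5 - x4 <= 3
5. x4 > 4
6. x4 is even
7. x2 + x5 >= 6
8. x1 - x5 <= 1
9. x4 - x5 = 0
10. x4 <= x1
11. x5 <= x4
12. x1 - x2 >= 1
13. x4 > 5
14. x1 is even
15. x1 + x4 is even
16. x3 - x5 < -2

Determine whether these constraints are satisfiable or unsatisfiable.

Satisfiable

Try x1 = 6, x2 = 3, x3 = 2, x4 = 6, x5 = 6.
Check constraint 1: x3 + x1 = 8; constraint 2: x2 + x1 = 9; constraint 4: x5 - x4 = 0. The remaining constraints are straightforward to verify.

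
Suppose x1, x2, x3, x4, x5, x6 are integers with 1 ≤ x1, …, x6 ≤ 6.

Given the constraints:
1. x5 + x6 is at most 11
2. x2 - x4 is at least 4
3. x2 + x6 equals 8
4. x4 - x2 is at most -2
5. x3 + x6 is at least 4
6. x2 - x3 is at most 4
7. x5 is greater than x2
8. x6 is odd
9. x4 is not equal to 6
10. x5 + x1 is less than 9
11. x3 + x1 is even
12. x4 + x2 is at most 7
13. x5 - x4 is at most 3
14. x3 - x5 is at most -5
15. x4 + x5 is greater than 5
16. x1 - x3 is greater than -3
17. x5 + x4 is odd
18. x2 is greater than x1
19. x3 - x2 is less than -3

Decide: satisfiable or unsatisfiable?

Constraints 2, 6, 13, and 14 give x3 − x2 ≥ -4, x2 − x4 ≥ 4, x4 − x5 ≥ -3, x5 − x3 ≥ 5.
Adding all 4 inequalities: the left sides telescope to 0, and the right sides sum to (-4) + 4 + (-3) + 5 = 2. So 0 ≥ 2, which is false.

Unsatisfiable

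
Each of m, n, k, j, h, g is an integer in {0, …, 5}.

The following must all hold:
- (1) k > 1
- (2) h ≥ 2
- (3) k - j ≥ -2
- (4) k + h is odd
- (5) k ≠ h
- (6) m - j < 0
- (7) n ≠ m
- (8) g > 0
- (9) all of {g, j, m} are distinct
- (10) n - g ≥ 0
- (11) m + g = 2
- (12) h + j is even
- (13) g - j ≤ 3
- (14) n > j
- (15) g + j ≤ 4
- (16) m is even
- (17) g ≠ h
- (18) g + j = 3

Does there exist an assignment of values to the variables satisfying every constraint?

Take m = 0, n = 2, k = 2, j = 1, h = 5, g = 2. Then constraint 3: k - j = 1; constraint 6: m - j = -1, and every other listed constraint is also met.

Satisfiable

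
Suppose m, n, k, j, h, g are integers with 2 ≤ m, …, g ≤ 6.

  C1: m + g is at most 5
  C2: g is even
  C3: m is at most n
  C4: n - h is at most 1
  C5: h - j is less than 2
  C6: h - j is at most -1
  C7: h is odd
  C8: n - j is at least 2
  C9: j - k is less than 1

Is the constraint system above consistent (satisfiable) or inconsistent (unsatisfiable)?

Unsatisfiable

Constraints 4, 6, and 8 give j − h ≥ 1, h − n ≥ -1, n − j ≥ 2.
Adding all 3 inequalities: the left sides telescope to 0, and the right sides sum to 1 + (-1) + 2 = 2. So 0 ≥ 2, which is false.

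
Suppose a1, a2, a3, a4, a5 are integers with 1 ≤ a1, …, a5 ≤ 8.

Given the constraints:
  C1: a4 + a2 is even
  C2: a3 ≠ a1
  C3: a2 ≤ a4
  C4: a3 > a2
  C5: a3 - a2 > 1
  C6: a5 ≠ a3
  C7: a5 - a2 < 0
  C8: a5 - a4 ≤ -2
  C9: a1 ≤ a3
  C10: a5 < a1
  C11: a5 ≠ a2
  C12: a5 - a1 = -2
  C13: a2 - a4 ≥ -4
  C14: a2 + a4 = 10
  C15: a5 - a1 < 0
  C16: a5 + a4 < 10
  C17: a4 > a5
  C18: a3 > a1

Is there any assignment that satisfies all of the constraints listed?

Try a1 = 4, a2 = 3, a3 = 7, a4 = 7, a5 = 2.
Check constraint 5: a3 - a2 = 4; constraint 7: a5 - a2 = -1. The remaining constraints are straightforward to verify.

Satisfiable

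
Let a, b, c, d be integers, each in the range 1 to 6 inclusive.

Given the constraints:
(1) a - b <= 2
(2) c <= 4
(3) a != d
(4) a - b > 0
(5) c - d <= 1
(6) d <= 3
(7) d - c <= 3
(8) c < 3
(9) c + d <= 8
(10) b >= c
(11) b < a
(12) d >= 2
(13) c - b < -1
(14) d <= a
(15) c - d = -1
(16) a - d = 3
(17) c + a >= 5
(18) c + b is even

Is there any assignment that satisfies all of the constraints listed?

Satisfiable

One satisfying assignment is a = 6, b = 4, c = 2, d = 3.
For the less obvious constraints — constraint 1: a - b = 2; constraint 4: a - b = 2; constraint 5: c - d = -1 — and the others hold by inspection.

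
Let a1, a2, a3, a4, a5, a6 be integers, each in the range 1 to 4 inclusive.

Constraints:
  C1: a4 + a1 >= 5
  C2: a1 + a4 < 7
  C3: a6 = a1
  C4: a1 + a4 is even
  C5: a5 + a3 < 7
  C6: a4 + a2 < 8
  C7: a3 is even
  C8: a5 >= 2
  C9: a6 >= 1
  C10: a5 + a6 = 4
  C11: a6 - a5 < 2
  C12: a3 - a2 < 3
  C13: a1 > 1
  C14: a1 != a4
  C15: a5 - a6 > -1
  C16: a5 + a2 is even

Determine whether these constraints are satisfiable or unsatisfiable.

Satisfiable

Setting (a1, a2, a3, a4, a5, a6) = (2, 2, 4, 4, 2, 2) satisfies everything: constraint 1: a4 + a1 = 6; constraint 2: a1 + a4 = 6, and the others follow.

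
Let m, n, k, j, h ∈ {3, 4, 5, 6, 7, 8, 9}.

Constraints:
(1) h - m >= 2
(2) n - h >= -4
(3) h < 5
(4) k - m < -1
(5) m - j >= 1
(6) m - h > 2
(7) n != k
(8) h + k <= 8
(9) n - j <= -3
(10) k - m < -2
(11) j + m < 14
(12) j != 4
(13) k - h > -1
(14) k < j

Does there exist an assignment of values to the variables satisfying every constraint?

Constraints 1, 2, 5, and 9 give m − j ≥ 1, j − n ≥ 3, n − h ≥ -4, h − m ≥ 2.
Adding all 4 inequalities: the left sides telescope to 0, and the right sides sum to 1 + 3 + (-4) + 2 = 2. So 0 ≥ 2, which is false.

Unsatisfiable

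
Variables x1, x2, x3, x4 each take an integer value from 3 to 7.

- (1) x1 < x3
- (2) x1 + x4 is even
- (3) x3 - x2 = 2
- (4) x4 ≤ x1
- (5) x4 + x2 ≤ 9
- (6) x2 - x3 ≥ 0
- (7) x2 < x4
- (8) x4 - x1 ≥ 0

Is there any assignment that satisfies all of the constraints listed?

Constraints 1, 4, 6, and 7 give x2 < x4, x4 ≤ x1, x1 < x3, x3 ≤ x2. Chaining: x2 < x4 ≤ x1 < x3 ≤ x2, which forces x2 < x2 — impossible.

Unsatisfiable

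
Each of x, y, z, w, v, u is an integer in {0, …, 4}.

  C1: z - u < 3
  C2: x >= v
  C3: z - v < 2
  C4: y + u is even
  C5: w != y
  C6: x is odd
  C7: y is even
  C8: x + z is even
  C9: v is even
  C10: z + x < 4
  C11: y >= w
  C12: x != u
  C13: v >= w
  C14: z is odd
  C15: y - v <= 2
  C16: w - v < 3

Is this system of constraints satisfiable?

Take x = 1, y = 2, z = 1, w = 0, v = 0, u = 0. Then constraint 1: z - u = 1; constraint 3: z - v = 1; constraint 10: z + x = 2, and every other listed constraint is also met.

Satisfiable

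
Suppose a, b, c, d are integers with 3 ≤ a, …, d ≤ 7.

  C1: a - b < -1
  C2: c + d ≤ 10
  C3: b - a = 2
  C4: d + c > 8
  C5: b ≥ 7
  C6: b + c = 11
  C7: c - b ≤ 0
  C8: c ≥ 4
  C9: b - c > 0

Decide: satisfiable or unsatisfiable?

Satisfiable

One satisfying assignment is a = 5, b = 7, c = 4, d = 5.
For the less obvious constraints — constraint 1: a - b = -2; constraint 2: c + d = 9 — and the others hold by inspection.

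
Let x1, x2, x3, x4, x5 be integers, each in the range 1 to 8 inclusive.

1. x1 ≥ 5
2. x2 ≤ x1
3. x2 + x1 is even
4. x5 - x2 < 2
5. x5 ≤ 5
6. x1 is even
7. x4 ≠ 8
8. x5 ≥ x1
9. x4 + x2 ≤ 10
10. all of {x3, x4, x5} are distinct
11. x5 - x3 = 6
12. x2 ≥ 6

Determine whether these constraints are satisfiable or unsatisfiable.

From constraints 2 and 12: x1 ≥ x2 and x2 ≥ 6, so x1 ≥ 6. From constraints 5 and 8: x1 ≤ x5 and x5 ≤ 5, so x1 ≤ 5. But 5 < 6, so no value of x1 works.

Unsatisfiable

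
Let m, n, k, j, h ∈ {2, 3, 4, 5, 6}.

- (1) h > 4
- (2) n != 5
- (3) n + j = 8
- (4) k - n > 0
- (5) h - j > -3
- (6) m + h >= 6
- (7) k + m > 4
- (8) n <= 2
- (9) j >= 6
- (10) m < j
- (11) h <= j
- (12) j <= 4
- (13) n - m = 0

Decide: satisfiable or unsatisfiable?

Unsatisfiable

From constraint 1: h ≥ 5. From constraints 11 and 12: h ≤ j and j ≤ 4, so h ≤ 4. But 4 < 5, so no value of h works.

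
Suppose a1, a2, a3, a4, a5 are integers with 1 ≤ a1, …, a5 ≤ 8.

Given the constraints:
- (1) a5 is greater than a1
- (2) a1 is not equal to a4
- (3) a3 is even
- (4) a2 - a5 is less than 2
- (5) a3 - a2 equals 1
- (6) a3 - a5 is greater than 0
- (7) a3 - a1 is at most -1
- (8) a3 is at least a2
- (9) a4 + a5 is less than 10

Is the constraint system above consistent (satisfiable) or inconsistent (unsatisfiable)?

Constraints 1, 6, and 7 give a1 < a5, a5 < a3, a3 < a1. Chaining: a1 < a5 < a3 < a1, which forces a1 < a1 — impossible.

Unsatisfiable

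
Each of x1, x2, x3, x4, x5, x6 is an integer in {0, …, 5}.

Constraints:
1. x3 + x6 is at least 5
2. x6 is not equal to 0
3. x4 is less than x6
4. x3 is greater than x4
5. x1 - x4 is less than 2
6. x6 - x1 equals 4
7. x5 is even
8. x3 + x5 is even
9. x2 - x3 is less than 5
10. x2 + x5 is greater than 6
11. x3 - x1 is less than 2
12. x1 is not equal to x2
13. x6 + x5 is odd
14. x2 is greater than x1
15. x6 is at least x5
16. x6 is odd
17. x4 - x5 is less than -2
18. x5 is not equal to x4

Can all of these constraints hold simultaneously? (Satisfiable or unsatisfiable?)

Try x1 = 1, x2 = 4, x3 = 2, x4 = 1, x5 = 4, x6 = 5.
Check constraint 1: x3 + x6 = 7; constraint 5: x1 - x4 = 0. The remaining constraints are straightforward to verify.

Satisfiable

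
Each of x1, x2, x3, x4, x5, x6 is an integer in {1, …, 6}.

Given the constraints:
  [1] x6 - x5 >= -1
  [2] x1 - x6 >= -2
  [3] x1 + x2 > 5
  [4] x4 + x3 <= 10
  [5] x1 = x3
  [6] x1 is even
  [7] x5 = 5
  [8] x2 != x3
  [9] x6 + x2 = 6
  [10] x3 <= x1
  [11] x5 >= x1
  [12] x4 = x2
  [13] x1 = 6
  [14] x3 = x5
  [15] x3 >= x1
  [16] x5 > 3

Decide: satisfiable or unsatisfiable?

Constraint 13 fixes x1 = 6 and constraint 7 fixes x5 = 5. Constraints 5 and 14 give x1 = x3 = x5, so x1 = x5. But 6 ≠ 5 — contradiction.

Unsatisfiable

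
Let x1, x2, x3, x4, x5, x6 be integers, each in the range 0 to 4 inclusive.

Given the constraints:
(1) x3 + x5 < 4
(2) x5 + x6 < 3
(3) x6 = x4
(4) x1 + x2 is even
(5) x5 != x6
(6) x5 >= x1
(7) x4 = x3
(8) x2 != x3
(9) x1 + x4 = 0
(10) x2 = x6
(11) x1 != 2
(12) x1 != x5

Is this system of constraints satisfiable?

Unsatisfiable

From constraints 3, 7, and 10, x2 = x6 = x4 = x3, so x2 = x3. But constraint 8 says x2 ≠ x3. Contradiction.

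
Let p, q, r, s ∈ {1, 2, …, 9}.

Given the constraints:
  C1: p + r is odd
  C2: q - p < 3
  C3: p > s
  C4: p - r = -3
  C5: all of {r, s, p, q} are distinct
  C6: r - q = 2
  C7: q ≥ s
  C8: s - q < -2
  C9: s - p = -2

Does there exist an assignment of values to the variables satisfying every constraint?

Satisfiable

Setting (p, q, r, s) = (3, 4, 6, 1) satisfies everything: constraint 2: q - p = 1; constraint 4: p - r = -3, and the others follow.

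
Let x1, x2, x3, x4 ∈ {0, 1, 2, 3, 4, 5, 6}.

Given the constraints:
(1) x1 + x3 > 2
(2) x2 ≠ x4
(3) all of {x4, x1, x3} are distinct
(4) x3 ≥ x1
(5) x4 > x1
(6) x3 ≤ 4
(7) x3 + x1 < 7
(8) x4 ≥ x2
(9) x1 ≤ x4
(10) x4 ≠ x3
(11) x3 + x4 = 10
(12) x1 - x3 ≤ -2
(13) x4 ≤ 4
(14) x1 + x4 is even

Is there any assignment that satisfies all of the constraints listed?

From constraint 6: x3 ≤ 4. From constraint 13: x4 ≤ 4. Hence x3 + x4 ≤ 8. But constraint 11 requires x3 + x4 = 10, and 10 > 8. Contradiction.

Unsatisfiable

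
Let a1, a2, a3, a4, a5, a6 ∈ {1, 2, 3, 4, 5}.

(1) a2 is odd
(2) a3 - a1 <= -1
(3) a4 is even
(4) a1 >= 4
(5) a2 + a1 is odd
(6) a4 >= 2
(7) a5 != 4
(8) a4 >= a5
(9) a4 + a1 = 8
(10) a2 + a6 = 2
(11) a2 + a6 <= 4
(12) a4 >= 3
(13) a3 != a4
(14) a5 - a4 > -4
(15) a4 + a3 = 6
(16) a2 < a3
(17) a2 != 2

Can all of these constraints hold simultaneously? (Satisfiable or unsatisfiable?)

Take a1 = 4, a2 = 1, a3 = 2, a4 = 4, a5 = 2, a6 = 1. Then constraint 2: a3 - a1 = -2; constraint 9: a4 + a1 = 8, and every other listed constraint is also met.

Satisfiable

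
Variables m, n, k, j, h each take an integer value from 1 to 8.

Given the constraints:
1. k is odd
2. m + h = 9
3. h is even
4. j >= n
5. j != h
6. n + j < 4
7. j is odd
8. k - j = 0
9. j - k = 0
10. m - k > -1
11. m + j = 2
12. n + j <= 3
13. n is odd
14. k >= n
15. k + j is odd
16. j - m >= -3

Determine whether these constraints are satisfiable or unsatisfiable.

Unsatisfiable

Constraint 1 makes k odd and constraint 7 makes j odd, so k + j must be even. Constraint 15 says k + j is odd — contradiction.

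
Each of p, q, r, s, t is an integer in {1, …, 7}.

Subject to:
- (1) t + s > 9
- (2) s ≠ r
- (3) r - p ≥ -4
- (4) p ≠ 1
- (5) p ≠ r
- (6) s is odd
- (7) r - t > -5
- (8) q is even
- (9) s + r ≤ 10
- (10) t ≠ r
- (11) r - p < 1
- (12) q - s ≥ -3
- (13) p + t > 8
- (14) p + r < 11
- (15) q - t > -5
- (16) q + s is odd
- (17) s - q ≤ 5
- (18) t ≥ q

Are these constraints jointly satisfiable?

Satisfiable

Setting (p, q, r, s, t) = (5, 2, 3, 5, 6) satisfies everything: constraint 1: t + s = 11; constraint 3: r - p = -2, and the others follow.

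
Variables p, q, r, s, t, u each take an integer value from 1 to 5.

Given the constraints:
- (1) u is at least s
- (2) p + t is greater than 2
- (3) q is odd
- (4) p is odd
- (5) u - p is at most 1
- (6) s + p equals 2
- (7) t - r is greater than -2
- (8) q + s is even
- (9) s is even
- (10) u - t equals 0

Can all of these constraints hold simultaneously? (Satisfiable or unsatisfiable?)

Constraint 3 makes q odd and constraint 9 makes s even, so q + s must be odd. Constraint 8 says q + s is even — contradiction.

Unsatisfiable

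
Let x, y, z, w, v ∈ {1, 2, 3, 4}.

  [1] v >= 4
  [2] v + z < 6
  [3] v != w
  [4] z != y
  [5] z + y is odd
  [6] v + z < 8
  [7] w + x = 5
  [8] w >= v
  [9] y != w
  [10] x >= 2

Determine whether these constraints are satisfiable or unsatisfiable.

From constraints 1 and 8: w ≥ v ≥ 4. From constraint 10: x ≥ 2. Hence w + x ≥ 6. But constraint 7 requires w + x = 5, and 5 < 6. Contradiction.

Unsatisfiable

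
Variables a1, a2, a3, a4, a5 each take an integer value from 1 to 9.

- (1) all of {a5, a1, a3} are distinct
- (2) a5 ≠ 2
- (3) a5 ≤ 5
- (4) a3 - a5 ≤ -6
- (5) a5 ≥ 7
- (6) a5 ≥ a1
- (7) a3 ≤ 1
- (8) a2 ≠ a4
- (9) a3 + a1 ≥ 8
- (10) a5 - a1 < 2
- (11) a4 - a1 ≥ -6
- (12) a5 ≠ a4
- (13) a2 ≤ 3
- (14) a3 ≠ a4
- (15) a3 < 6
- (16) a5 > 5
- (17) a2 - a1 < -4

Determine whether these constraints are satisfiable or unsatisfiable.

From constraint 7: a3 ≤ 1. From constraints 3 and 6: a1 ≤ a5 ≤ 5. Hence a3 + a1 ≤ 6. But constraint 9 requires a3 + a1 ≥ 8, and 8 > 6. Contradiction.

Unsatisfiable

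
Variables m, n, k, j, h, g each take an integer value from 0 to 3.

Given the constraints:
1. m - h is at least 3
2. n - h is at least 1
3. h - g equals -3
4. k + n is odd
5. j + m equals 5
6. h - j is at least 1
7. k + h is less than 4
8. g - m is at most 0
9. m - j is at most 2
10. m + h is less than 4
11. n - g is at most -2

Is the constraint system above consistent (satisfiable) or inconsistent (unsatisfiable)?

Unsatisfiable

Constraints 2, 6, 8, 9, and 11 give j − m ≥ -2, m − g ≥ 0, g − n ≥ 2, n − h ≥ 1, h − j ≥ 1.
Adding all 5 inequalities: the left sides telescope to 0, and the right sides sum to (-2) + 0 + 2 + 1 + 1 = 2. So 0 ≥ 2, which is false.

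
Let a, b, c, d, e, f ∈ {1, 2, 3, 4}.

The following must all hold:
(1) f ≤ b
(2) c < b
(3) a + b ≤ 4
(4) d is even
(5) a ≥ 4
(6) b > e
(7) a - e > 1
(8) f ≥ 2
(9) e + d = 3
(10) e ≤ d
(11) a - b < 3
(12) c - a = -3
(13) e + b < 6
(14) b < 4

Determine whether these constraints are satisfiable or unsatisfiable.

From constraint 5: a ≥ 4. From constraints 1 and 8: b ≥ f ≥ 2. Hence a + b ≥ 6. But constraint 3 requires a + b ≤ 4, and 4 < 6. Contradiction.

Unsatisfiable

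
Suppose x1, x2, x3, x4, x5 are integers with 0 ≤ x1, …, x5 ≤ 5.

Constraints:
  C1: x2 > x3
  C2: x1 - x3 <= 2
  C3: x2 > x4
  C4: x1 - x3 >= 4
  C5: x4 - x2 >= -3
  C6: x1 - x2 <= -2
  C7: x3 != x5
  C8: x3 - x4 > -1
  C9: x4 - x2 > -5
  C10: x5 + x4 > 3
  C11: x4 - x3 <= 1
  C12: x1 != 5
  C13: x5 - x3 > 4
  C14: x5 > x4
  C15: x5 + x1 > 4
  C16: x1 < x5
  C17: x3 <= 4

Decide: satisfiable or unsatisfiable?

Constraints 4, 5, 6, and 11 give x1 − x3 ≥ 4, x3 − x4 ≥ -1, x4 − x2 ≥ -3, x2 − x1 ≥ 2.
Adding all 4 inequalities: the left sides telescope to 0, and the right sides sum to 4 + (-1) + (-3) + 2 = 2. So 0 ≥ 2, which is false.

Unsatisfiable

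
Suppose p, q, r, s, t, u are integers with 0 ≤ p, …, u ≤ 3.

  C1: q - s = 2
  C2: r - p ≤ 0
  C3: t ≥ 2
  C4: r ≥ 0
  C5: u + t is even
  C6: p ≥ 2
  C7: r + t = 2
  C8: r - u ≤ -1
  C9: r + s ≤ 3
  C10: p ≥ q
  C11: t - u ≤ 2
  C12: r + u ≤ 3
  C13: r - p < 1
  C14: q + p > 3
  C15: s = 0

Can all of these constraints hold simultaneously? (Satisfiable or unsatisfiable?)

Satisfiable

Take p = 2, q = 2, r = 0, s = 0, t = 2, u = 2. Then constraint 1: q - s = 2; constraint 2: r - p = -2; constraint 7: r + t = 2, and every other listed constraint is also met.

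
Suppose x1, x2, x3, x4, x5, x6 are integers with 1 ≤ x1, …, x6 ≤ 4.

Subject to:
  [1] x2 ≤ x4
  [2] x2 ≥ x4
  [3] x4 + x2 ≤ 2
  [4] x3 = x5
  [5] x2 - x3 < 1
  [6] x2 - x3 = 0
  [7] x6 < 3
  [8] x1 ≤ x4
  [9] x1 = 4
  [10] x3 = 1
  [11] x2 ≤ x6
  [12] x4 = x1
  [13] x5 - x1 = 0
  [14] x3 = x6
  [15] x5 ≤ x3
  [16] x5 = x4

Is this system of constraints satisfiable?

Constraint 10 fixes x3 = 1 and constraint 9 fixes x1 = 4. Constraints 4, 12, and 16 give x3 = x5 = x4 = x1, so x3 = x1. But 1 ≠ 4 — contradiction.

Unsatisfiable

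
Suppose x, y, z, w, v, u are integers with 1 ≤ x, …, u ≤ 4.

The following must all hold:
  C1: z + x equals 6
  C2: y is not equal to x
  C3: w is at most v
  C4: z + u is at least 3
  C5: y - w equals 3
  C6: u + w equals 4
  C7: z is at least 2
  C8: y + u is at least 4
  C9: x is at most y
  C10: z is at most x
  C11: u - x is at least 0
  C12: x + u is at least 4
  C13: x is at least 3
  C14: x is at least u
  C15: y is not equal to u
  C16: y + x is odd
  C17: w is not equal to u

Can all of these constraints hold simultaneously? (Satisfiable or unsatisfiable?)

Satisfiable

Try x = 3, y = 4, z = 3, w = 1, v = 3, u = 3.
Check constraint 1: z + x = 6; constraint 4: z + u = 6. The remaining constraints are straightforward to verify.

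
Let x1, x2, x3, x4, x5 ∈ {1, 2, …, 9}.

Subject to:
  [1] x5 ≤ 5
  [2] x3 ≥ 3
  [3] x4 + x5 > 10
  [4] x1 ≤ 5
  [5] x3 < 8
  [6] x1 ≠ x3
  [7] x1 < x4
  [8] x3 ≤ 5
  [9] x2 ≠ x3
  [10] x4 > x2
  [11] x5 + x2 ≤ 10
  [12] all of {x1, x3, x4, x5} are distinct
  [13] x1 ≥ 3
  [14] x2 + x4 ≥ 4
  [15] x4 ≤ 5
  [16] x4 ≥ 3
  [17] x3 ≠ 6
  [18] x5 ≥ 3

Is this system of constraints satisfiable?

Constraints 1, 2, 4, 8, 13, 15, 16, and 18 confine each of x1, x3, x4, x5 to the 3 values {3, …, 5}.
Constraint 12 requires all 4 of them to be distinct, but only 3 values are available — impossible by the pigeonhole principle.

Unsatisfiable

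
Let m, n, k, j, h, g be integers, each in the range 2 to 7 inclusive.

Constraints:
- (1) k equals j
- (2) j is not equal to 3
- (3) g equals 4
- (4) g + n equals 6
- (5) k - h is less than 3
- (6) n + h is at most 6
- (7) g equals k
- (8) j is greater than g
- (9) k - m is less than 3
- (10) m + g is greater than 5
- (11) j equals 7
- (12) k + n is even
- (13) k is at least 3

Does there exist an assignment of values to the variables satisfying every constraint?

Unsatisfiable

Constraint 3 fixes g = 4 and constraint 11 fixes j = 7. Constraints 1 and 7 give g = k = j, so g = j. But 4 ≠ 7 — contradiction.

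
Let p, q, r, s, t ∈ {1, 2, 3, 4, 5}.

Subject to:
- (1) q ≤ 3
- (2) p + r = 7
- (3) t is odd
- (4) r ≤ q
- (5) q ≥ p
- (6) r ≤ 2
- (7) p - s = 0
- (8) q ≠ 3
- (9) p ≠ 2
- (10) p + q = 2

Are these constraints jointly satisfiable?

From constraints 1 and 5: p ≤ q ≤ 3. From constraint 6: r ≤ 2. Hence p + r ≤ 5. But constraint 2 requires p + r = 7, and 7 > 5. Contradiction.

Unsatisfiable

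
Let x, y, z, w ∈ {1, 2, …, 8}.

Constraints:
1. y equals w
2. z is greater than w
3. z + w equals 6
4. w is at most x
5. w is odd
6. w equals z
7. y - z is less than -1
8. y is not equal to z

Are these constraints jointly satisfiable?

From constraints 1 and 6, y = w = z, so y = z. But constraint 8 says y ≠ z. Contradiction.

Unsatisfiable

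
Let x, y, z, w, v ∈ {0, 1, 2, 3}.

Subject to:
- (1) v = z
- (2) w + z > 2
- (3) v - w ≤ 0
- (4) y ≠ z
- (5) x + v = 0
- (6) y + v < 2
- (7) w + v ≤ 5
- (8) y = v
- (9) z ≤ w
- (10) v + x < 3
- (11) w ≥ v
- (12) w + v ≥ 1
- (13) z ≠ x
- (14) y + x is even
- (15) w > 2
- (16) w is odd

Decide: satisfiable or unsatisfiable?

From constraints 1 and 8, y = v = z, so y = z. But constraint 4 says y ≠ z. Contradiction.

Unsatisfiable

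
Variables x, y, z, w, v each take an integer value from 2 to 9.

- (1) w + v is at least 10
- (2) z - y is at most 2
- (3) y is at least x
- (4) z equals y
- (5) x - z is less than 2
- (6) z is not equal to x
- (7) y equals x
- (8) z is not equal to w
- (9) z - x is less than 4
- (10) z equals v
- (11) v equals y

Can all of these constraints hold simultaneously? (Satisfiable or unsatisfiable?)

Unsatisfiable

From constraints 7, 10, and 11, z = v = y = x, so z = x. But constraint 6 says z ≠ x. Contradiction.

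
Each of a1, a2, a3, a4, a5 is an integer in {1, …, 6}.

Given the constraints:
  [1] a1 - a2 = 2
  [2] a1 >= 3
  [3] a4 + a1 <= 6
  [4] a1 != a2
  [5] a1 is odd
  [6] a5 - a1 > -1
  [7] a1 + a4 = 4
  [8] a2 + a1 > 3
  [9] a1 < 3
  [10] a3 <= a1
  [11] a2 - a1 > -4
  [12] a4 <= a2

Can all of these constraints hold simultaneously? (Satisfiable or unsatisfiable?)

From constraint 2: a1 ≥ 3. From constraint 9: a1 ≤ 2. But 2 < 3, so no value of a1 works.

Unsatisfiable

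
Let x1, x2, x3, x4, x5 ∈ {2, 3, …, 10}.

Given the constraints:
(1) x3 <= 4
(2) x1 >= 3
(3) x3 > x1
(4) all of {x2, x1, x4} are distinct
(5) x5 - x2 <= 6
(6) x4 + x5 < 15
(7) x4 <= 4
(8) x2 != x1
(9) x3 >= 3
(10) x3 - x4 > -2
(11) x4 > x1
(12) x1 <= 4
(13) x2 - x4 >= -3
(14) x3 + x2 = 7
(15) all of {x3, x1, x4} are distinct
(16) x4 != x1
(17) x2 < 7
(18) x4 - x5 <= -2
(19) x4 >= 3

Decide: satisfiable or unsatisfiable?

Unsatisfiable

Constraints 1, 2, 7, 9, 12, and 19 confine each of x3, x1, x4 to the 2 values {3, 4}.
Constraint 15 requires all 3 of them to be distinct, but only 2 values are available — impossible by the pigeonhole principle.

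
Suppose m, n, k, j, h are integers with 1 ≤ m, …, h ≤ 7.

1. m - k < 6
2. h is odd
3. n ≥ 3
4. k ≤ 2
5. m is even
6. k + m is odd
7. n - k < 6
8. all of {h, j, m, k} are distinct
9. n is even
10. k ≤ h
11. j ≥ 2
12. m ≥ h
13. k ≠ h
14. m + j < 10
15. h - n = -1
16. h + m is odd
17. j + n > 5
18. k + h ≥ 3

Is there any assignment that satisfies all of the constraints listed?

Setting (m, n, k, j, h) = (6, 4, 1, 2, 3) satisfies everything: constraint 1: m - k = 5; constraint 7: n - k = 3; constraint 14: m + j = 8, and the others follow.

Satisfiable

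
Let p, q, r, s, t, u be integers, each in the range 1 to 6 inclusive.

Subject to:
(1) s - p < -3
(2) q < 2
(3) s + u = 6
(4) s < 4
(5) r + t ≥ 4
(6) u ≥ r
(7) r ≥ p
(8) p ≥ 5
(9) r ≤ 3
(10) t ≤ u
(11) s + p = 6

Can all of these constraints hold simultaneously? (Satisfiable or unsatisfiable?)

Unsatisfiable

From constraints 7 and 8: r ≥ p and p ≥ 5, so r ≥ 5. From constraint 9: r ≤ 3. But 3 < 5, so no value of r works.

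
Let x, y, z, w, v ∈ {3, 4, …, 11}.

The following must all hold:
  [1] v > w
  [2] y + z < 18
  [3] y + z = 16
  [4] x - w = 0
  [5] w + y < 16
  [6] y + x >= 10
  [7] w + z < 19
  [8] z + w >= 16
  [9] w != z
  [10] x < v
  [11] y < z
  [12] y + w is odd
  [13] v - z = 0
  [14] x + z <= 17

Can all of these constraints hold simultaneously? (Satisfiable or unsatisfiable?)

Satisfiable

Setting (x, y, z, w, v) = (7, 6, 10, 7, 10) satisfies everything: constraint 2: y + z = 16; constraint 3: y + z = 16, and the others follow.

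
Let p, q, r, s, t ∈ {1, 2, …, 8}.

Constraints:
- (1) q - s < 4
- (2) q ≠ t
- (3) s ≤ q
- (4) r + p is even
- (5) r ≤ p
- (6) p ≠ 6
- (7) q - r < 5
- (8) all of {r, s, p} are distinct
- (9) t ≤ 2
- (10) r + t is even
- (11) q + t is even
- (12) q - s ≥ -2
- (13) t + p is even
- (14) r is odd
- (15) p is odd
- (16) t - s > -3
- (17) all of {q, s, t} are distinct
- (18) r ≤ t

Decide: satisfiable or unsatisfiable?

Take p = 5, q = 3, r = 1, s = 2, t = 1. Then constraint 1: q - s = 1; constraint 7: q - r = 2; constraint 12: q - s = 1, and every other listed constraint is also met.

Satisfiable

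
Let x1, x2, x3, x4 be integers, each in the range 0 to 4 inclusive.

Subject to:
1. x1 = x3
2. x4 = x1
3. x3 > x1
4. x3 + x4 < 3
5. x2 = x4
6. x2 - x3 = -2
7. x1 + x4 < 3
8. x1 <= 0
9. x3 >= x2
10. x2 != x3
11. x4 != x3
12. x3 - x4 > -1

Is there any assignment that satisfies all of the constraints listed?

From constraints 1, 2, and 5, x2 = x4 = x1 = x3, so x2 = x3. But constraint 10 says x2 ≠ x3. Contradiction.

Unsatisfiable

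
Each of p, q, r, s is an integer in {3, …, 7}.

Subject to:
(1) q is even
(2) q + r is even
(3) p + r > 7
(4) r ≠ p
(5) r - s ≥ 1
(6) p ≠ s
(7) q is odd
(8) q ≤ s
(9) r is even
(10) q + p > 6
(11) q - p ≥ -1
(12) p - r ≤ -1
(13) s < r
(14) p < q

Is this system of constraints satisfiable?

Constraint 7 makes q odd and constraint 9 makes r even, so q + r must be odd. Constraint 2 says q + r is even — contradiction.

Unsatisfiable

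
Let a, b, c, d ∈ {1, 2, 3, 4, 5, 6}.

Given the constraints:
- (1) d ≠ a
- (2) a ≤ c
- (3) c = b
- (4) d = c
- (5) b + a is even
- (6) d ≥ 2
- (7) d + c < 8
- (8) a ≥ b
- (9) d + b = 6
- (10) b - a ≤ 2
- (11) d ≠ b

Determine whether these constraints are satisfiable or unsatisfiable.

Unsatisfiable

From constraints 3 and 4, d = c = b, so d = b. But constraint 11 says d ≠ b. Contradiction.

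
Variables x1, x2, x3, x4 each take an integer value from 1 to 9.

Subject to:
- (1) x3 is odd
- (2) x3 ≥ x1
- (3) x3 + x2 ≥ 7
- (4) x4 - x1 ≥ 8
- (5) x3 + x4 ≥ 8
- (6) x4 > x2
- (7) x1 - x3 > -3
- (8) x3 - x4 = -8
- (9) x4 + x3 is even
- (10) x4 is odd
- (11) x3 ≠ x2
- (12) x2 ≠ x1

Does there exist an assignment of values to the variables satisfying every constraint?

Satisfiable

Take x1 = 1, x2 = 6, x3 = 1, x4 = 9. Then constraint 3: x3 + x2 = 7; constraint 4: x4 - x1 = 8, and every other listed constraint is also met.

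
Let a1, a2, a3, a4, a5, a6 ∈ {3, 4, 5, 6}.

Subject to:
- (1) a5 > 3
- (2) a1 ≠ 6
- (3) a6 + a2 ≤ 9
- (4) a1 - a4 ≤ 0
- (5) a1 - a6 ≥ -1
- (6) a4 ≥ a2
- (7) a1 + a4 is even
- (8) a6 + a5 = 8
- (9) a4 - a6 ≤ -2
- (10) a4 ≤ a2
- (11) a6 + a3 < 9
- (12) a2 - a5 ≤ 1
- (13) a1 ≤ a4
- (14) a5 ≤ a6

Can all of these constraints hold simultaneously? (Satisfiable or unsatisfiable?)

Unsatisfiable

Constraints 4, 5, and 9 give a4 − a1 ≥ 0, a1 − a6 ≥ -1, a6 − a4 ≥ 2.
Adding all 3 inequalities: the left sides telescope to 0, and the right sides sum to 0 + (-1) + 2 = 1. So 0 ≥ 1, which is false.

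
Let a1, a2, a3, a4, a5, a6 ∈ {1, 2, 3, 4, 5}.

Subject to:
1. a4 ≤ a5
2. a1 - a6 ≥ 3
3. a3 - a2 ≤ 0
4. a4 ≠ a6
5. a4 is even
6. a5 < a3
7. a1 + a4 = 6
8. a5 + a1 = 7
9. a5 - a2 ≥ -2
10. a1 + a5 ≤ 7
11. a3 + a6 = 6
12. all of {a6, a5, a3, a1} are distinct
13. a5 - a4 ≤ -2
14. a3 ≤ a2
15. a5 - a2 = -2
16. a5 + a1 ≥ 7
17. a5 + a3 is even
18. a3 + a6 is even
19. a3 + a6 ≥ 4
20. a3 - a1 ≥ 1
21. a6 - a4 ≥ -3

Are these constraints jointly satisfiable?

Unsatisfiable

Constraints 2, 3, 9, 13, 20, and 21 give a3 − a1 ≥ 1, a1 − a6 ≥ 3, a6 − a4 ≥ -3, a4 − a5 ≥ 2, a5 − a2 ≥ -2, a2 − a3 ≥ 0.
Adding all 6 inequalities: the left sides telescope to 0, and the right sides sum to 1 + 3 + (-3) + 2 + (-2) + 0 = 1. So 0 ≥ 1, which is false.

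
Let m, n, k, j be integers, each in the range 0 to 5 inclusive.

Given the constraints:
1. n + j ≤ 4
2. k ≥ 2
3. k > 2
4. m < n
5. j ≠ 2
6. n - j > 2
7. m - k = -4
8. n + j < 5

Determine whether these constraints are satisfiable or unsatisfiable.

Satisfiable

The assignment m = 0, n = 3, k = 4, j = 0 works:
  constraint 1 holds since n + j = 3.
  constraint 6 holds since n - j = 3.
  constraint 7 holds since m - k = -4.
The rest check out directly.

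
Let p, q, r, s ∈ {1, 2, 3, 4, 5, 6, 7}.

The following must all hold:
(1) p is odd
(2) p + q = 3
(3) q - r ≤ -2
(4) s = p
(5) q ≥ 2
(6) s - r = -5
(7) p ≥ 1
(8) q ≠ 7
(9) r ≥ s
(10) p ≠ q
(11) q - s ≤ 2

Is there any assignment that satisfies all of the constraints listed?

One satisfying assignment is p = 1, q = 2, r = 6, s = 1.
For the less obvious constraints — constraint 2: p + q = 3; constraint 3: q - r = -4; constraint 6: s - r = -5 — and the others hold by inspection.

Satisfiable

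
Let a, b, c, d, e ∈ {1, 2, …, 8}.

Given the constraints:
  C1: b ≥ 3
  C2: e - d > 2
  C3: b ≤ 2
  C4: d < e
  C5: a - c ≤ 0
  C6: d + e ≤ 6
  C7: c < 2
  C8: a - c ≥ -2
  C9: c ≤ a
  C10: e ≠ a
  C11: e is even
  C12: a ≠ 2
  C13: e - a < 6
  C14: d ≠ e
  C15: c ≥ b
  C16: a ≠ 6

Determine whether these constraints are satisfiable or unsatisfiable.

Unsatisfiable

From constraints 1 and 15: c ≥ b and b ≥ 3, so c ≥ 3. From constraint 7: c ≤ 1. But 1 < 3, so no value of c works.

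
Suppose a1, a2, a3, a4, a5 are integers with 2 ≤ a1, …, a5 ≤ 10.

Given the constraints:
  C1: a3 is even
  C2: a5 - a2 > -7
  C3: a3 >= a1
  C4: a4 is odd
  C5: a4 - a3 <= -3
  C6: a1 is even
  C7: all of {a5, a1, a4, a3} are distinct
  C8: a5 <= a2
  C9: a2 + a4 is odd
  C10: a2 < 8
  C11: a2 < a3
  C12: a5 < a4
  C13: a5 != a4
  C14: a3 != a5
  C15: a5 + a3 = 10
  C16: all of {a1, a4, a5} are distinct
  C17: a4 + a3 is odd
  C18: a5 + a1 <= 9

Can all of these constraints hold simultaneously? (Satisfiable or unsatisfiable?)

Take a1 = 6, a2 = 6, a3 = 8, a4 = 5, a5 = 2. Then constraint 2: a5 - a2 = -4; constraint 5: a4 - a3 = -3, and every other listed constraint is also met.

Satisfiable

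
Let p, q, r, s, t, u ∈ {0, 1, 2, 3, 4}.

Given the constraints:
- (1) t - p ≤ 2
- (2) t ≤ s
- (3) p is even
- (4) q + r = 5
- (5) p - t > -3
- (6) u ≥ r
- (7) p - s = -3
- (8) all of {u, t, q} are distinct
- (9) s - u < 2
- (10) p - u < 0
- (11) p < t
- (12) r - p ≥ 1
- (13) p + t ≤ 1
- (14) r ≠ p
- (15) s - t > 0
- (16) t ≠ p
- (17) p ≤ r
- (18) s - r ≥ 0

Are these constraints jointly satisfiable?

Satisfiable

Try p = 0, q = 2, r = 3, s = 3, t = 1, u = 3.
Check constraint 1: t - p = 1; constraint 4: q + r = 5. The remaining constraints are straightforward to verify.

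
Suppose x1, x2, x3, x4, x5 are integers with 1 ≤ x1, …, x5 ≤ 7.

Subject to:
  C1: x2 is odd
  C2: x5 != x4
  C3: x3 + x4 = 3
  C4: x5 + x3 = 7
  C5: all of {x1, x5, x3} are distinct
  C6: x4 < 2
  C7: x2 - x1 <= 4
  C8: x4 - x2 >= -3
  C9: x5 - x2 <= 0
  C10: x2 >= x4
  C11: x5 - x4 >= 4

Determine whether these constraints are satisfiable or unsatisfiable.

Unsatisfiable

Constraints 8, 9, and 11 give x5 − x4 ≥ 4, x4 − x2 ≥ -3, x2 − x5 ≥ 0.
Adding all 3 inequalities: the left sides telescope to 0, and the right sides sum to 4 + (-3) + 0 = 1. So 0 ≥ 1, which is false.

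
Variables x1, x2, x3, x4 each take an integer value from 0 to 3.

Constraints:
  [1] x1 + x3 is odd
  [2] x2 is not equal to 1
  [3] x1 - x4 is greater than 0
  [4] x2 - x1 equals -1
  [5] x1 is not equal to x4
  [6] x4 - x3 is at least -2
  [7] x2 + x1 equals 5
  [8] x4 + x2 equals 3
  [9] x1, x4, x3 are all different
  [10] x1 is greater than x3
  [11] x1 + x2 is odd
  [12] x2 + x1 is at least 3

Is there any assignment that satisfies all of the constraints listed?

Satisfiable

Take x1 = 3, x2 = 2, x3 = 2, x4 = 1. Then constraint 3: x1 - x4 = 2; constraint 4: x2 - x1 = -1, and every other listed constraint is also met.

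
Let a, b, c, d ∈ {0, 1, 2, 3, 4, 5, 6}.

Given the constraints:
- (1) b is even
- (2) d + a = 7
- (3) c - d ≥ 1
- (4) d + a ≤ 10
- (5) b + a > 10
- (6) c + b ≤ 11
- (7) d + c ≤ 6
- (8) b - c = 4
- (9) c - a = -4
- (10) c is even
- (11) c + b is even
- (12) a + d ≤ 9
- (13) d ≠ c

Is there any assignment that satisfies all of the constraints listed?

Try a = 6, b = 6, c = 2, d = 1.
Check constraint 2: d + a = 7; constraint 3: c - d = 1; constraint 4: d + a = 7. The remaining constraints are straightforward to verify.

Satisfiable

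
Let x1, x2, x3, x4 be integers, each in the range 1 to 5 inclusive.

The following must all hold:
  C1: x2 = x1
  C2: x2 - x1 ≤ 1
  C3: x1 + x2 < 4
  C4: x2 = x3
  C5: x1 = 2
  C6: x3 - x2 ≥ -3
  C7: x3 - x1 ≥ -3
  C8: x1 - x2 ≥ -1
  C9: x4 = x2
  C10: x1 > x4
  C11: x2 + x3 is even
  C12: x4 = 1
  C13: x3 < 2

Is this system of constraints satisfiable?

Constraint 12 fixes x4 = 1 and constraint 5 fixes x1 = 2. Constraints 1 and 9 give x4 = x2 = x1, so x4 = x1. But 1 ≠ 2 — contradiction.

Unsatisfiable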